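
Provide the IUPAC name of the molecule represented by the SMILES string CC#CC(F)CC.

Counting along the main chain through the multiple bond gives 6 carbons: the parent is hexane.
There is one C≡C triple bond, indicated by the ending -yne.
Number the chain so that numbering from this end puts the triple bond at C-2 rather than C-4.
That gives the triple bond between C-2 and C-3; a fluoro group at C-4.
The name is 4-fluorohex-2-yne.

4-fluorohex-2-yne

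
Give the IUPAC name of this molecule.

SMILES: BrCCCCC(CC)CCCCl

8-bromo-1-chloro-4-ethyloctane

The longest continuous carbon chain has 8 atoms, so the parent hydride is octane.
Number the chain so that the substituent locant set {1,4,8} is lower than {1,5,8} at the first point of difference.
That gives a bromo group at C-8; a chloro group at C-1; an ethyl group at C-4.
The substituents are ordered alphabetically, ignoring any di-/tri- multipliers.
Putting it together: 8-bromo-1-chloro-4-ethyloctane.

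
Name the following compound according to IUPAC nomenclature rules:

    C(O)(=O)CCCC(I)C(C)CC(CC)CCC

8-ethyl-5-iodo-6-methylundecanoic acid

Counting along the main chain through the –COOH group gives 11 carbons: the parent is undecane.
A carboxylic acid (terminal –COOH) is the principal characteristic group, giving the suffix -oic acid.
Number the chain so that the carboxylic acid carbon is C-1 by definition.
That gives an ethyl group at C-8; an iodo group at C-5; a methyl group at C-6.
The substituents are ordered alphabetically, ignoring any di-/tri- multipliers.
Assembling the pieces gives 8-ethyl-5-iodo-6-methylundecanoic acid.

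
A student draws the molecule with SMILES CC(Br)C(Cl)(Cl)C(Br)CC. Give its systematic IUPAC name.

2,4-dibromo-3,3-dichlorohexane

The longest continuous carbon chain has 6 atoms, so the parent hydride is hexane.
Number the chain so that the substituent locant set {2,3,3,4} is lower than {3,4,4,5} at the first point of difference.
With this numbering: bromo groups at C-2 and C-4; two chloro groups at C-3.
Substituent prefixes are cited in alphabetical order (multiplying prefixes like di-/tri- are ignored for ordering).
Putting it together: 2,4-dibromo-3,3-dichlorohexane.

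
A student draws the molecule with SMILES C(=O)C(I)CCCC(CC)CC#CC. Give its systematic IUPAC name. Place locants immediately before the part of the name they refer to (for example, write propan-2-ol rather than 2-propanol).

Counting along the main chain through the –CHO group and the multiple bond gives 10 carbons: the parent is decane.
The highest-priority functional group is an aldehyde (terminal –CHO), so the name ends in -al.
There is one C≡C triple bond, indicated by the ending -yne.
Choose the numbering such that the aldehyde carbon is C-1 by definition.
That gives the triple bond between C-8 and C-9; an ethyl group at C-6; an iodo group at C-2.
The substituents are ordered alphabetically, ignoring any di-/tri- multipliers.
Assembling the pieces gives 6-ethyl-2-iododec-8-ynal.

6-ethyl-2-iododec-8-ynal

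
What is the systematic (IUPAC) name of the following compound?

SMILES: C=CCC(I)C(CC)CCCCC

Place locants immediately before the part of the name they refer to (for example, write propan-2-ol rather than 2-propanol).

5-ethyl-4-iododec-1-ene

The longest chain bearing the multiple bond is 10 carbons long (decane).
The chain contains a C=C double bond, so the unsaturation ending is -ene.
Number the chain so that numbering from this end puts the double bond at C-1 rather than C-9.
With this numbering: the double bond between C-1 and C-2; an ethyl group at C-5; an iodo group at C-4.
The substituents are ordered alphabetically, ignoring any di-/tri- multipliers.
The name is 5-ethyl-4-iododec-1-ene.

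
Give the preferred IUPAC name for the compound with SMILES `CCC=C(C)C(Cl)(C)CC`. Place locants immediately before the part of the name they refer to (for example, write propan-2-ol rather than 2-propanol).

The longest carbon chain that includes the multiple bond has 7 carbons, so the parent hydride is heptane.
There is one C=C double bond, indicated by the ending -ene.
Number the chain so that numbering from this end puts the double bond at C-3 rather than C-4.
This places the double bond between C-3 and C-4; a chloro group at C-5; methyl groups at C-4 and C-5.
Prefixes are listed alphabetically: chloro, methyl.
The name is 5-chloro-4,5-dimethylhept-3-ene.

5-chloro-4,5-dimethylhept-3-ene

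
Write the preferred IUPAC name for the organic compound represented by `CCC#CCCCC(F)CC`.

The longest carbon chain that includes the multiple bond has 10 carbons, so the parent hydride is decane.
There is one C≡C triple bond, indicated by the ending -yne.
Choose the numbering such that numbering from this end puts the triple bond at C-3 rather than C-7.
That gives the triple bond between C-3 and C-4; a fluoro group at C-8.
Assembling the pieces gives 8-fluorodec-3-yne.

8-fluorodec-3-yne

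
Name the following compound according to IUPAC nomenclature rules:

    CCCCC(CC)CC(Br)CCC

The longest carbon chain is 10 atoms: the parent is decane.
Number the chain so that the substituent locant set {4,6} is lower than {5,7} at the first point of difference.
That gives a bromo group at C-4; an ethyl group at C-6.
The substituents are ordered alphabetically, ignoring any di-/tri- multipliers.
The name is 4-bromo-6-ethyldecane.

4-bromo-6-ethyldecane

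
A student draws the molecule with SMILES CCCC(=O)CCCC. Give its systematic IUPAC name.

octan-4-one

The longest chain bearing the carbonyl is 8 carbons long (octane).
The principal characteristic group is a ketone (C=O on an internal carbon), named with the suffix -one.
Number the chain so that numbering from this end puts the carbonyl group at C-4 rather than C-5.
With this numbering: the carbonyl at C-4.
Assembling the pieces gives octan-4-one.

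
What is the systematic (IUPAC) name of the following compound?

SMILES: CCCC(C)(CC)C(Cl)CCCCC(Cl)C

The parent chain contains 11 carbons (undecane).
The numbering direction is chosen so that the substituent locant set {2,7,8,8} is lower than {4,4,5,10} at the first point of difference.
With this numbering: chloro groups at C-2 and C-7; an ethyl group at C-8; a methyl group at C-8.
The substituents are ordered alphabetically, ignoring any di-/tri- multipliers.
Assembling the pieces gives 2,7-dichloro-8-ethyl-8-methylundecane.

2,7-dichloro-8-ethyl-8-methylundecane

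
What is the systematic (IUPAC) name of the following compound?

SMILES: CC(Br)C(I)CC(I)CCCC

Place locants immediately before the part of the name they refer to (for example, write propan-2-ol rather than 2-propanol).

The longest continuous carbon chain has 9 atoms, so the parent hydride is nonane.
Choose the numbering such that the substituent locant set {2,3,5} is lower than {5,7,8} at the first point of difference.
With this numbering: a bromo group at C-2; iodo groups at C-3 and C-5.
The substituents are ordered alphabetically, ignoring any di-/tri- multipliers.
Assembling the pieces gives 2-bromo-3,5-diiodononane.

2-bromo-3,5-diiodononane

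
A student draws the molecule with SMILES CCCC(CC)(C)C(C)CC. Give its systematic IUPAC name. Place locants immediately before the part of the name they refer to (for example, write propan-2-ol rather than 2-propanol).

4-ethyl-3,4-dimethylheptane

The longest continuous carbon chain has 7 atoms, so the parent hydride is heptane.
The numbering direction is chosen so that the substituent locant set {3,4,4} is lower than {4,4,5} at the first point of difference.
With this numbering: an ethyl group at C-4; methyl groups at C-3 and C-4.
Prefixes are listed alphabetically: ethyl, methyl.
Putting it together: 4-ethyl-3,4-dimethylheptane.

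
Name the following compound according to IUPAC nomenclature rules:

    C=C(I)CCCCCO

Counting along the main chain through the –OH group and the multiple bond gives 7 carbons: the parent is heptane.
The highest-priority functional group is an alcohol (–OH), so the name ends in -ol.
The chain contains a C=C double bond, so the unsaturation ending is -ene.
The numbering direction is chosen so that numbering from this end puts the hydroxyl group at C-1 rather than C-7.
That gives the hydroxyl at C-1; the double bond between C-6 and C-7; an iodo group at C-6.
Putting it together: 6-iodohept-6-en-1-ol.

6-iodohept-6-en-1-ol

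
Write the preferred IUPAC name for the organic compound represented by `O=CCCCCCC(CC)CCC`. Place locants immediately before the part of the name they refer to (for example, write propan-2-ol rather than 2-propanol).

7-ethyldecanal

Counting along the main chain through the –CHO group gives 10 carbons: the parent is decane.
The principal characteristic group is an aldehyde (terminal –CHO), named with the suffix -al.
Choose the numbering such that the aldehyde carbon is C-1 by definition.
That gives an ethyl group at C-7.
The name is 7-ethyldecanal.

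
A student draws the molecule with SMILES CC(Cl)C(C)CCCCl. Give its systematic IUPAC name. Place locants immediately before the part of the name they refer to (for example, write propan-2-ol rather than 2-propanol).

1,5-dichloro-4-methylhexane

The parent chain contains 6 carbons (hexane).
Choose the numbering such that the substituent locant set {1,4,5} is lower than {2,3,6} at the first point of difference.
This places chloro groups at C-1 and C-5; a methyl group at C-4.
The substituents are ordered alphabetically, ignoring any di-/tri- multipliers.
Putting it together: 1,5-dichloro-4-methylhexane.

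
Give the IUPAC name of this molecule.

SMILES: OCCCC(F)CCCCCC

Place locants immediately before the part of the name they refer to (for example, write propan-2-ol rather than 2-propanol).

4-fluorodecan-1-ol

The longest carbon chain that includes the –OH group has 10 carbons, so the parent hydride is decane.
An alcohol (–OH) is the principal characteristic group, giving the suffix -ol.
The numbering direction is chosen so that numbering from this end puts the hydroxyl group at C-1 rather than C-10.
That gives the hydroxyl at C-1; a fluoro group at C-4.
Assembling the pieces gives 4-fluorodecan-1-ol.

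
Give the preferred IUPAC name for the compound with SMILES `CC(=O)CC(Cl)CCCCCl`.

4,8-dichlorooctan-2-one

Counting along the main chain through the carbonyl gives 8 carbons: the parent is octane.
A ketone (C=O on an internal carbon) is the principal characteristic group, giving the suffix -one.
The numbering direction is chosen so that numbering from this end puts the carbonyl group at C-2 rather than C-7.
With this numbering: the carbonyl at C-2; chloro groups at C-4 and C-8.
Putting it together: 4,8-dichlorooctan-2-one.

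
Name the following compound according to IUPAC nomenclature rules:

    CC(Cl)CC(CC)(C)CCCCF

The longest continuous carbon chain has 8 atoms, so the parent hydride is octane.
The numbering direction is chosen so that the substituent locant set {1,5,5,7} is lower than {2,4,4,8} at the first point of difference.
That gives a chloro group at C-7; an ethyl group at C-5; a fluoro group at C-1; a methyl group at C-5.
Substituent prefixes are cited in alphabetical order (multiplying prefixes like di-/tri- are ignored for ordering).
Putting it together: 7-chloro-5-ethyl-1-fluoro-5-methyloctane.

7-chloro-5-ethyl-1-fluoro-5-methyloctane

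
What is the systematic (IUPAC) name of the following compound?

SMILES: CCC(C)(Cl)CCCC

The longest carbon chain is 7 atoms: the parent is heptane.
Choose the numbering such that the substituent locant set {3,3} is lower than {5,5} at the first point of difference.
With this numbering: a chloro group at C-3; a methyl group at C-3.
Substituent prefixes are cited in alphabetical order (multiplying prefixes like di-/tri- are ignored for ordering).
The name is 3-chloro-3-methylheptane.

3-chloro-3-methylheptane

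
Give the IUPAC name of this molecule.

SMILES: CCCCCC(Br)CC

The longest carbon chain is 8 atoms: the parent is octane.
The numbering direction is chosen so that the substituent locant set {3} is lower than {6} at the first point of difference.
That gives a bromo group at C-3.
Putting it together: 3-bromooctane.

3-bromooctane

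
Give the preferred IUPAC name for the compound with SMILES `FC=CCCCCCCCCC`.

The longest chain bearing the multiple bond is 11 carbons long (undecane).
There is one C=C double bond, indicated by the ending -ene.
The numbering direction is chosen so that numbering from this end puts the double bond at C-1 rather than C-10.
With this numbering: the double bond between C-1 and C-2; a fluoro group at C-1.
Putting it together: 1-fluoroundec-1-ene.

1-fluoroundec-1-ene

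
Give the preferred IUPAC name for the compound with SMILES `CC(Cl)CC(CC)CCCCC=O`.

The longest carbon chain that includes the –CHO group has 9 carbons, so the parent hydride is nonane.
The highest-priority functional group is an aldehyde (terminal –CHO), so the name ends in -al.
The numbering direction is chosen so that the aldehyde carbon is C-1 by definition.
This places a chloro group at C-8; an ethyl group at C-6.
Substituent prefixes are cited in alphabetical order (multiplying prefixes like di-/tri- are ignored for ordering).
The name is 8-chloro-6-ethylnonanal.

8-chloro-6-ethylnonanal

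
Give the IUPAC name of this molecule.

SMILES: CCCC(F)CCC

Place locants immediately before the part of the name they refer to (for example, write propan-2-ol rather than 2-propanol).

4-fluoroheptane

The longest continuous carbon chain has 7 atoms, so the parent hydride is heptane.
Both numbering directions give the same locant set; either may be used.
This places a fluoro group at C-4.
Putting it together: 4-fluoroheptane.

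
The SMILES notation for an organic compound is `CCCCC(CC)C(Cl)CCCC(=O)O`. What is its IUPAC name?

5-chloro-6-ethyldecanoic acid

The longest carbon chain that includes the –COOH group has 10 carbons, so the parent hydride is decane.
A carboxylic acid (terminal –COOH) is the principal characteristic group, giving the suffix -oic acid.
Choose the numbering such that the carboxylic acid carbon is C-1 by definition.
With this numbering: a chloro group at C-5; an ethyl group at C-6.
The substituents are ordered alphabetically, ignoring any di-/tri- multipliers.
Putting it together: 5-chloro-6-ethyldecanoic acid.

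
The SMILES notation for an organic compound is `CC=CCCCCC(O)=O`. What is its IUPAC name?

oct-6-enoic acid

The longest chain bearing the –COOH group and the multiple bond is 8 carbons long (octane).
A carboxylic acid (terminal –COOH) is the principal characteristic group, giving the suffix -oic acid.
The chain contains a C=C double bond, so the unsaturation ending is -ene.
Number the chain so that the carboxylic acid carbon is C-1 by definition.
This places the double bond between C-6 and C-7.
Putting it together: oct-6-enoic acid.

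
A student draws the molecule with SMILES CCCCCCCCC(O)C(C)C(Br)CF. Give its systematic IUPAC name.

2-bromo-1-fluoro-3-methyldodecan-4-ol

Counting along the main chain through the –OH group gives 12 carbons: the parent is dodecane.
The principal characteristic group is an alcohol (–OH), named with the suffix -ol.
Number the chain so that numbering from this end puts the hydroxyl group at C-4 rather than C-9.
This places the hydroxyl at C-4; a bromo group at C-2; a fluoro group at C-1; a methyl group at C-3.
The substituents are ordered alphabetically, ignoring any di-/tri- multipliers.
Assembling the pieces gives 2-bromo-1-fluoro-3-methyldodecan-4-ol.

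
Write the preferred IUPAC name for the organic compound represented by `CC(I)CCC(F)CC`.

The parent chain contains 7 carbons (heptane).
Choose the numbering such that the substituent locant set {2,5} is lower than {3,6} at the first point of difference.
With this numbering: a fluoro group at C-5; an iodo group at C-2.
Substituent prefixes are cited in alphabetical order (multiplying prefixes like di-/tri- are ignored for ordering).
The name is 5-fluoro-2-iodoheptane.

5-fluoro-2-iodoheptane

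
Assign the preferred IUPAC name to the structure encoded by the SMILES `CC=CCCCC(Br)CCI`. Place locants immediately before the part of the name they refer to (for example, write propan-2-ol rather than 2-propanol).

7-bromo-9-iodonon-2-ene

Counting along the main chain through the multiple bond gives 9 carbons: the parent is nonane.
A C=C double bond in the chain gives the infix -ene-.
Choose the numbering such that numbering from this end puts the double bond at C-2 rather than C-7.
This places the double bond between C-2 and C-3; a bromo group at C-7; an iodo group at C-9.
Prefixes are listed alphabetically: bromo, iodo.
Assembling the pieces gives 7-bromo-9-iodonon-2-ene.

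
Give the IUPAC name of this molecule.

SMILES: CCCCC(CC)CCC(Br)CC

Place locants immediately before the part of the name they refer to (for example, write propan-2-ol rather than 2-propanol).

3-bromo-6-ethyldecane

The longest continuous carbon chain has 10 atoms, so the parent hydride is decane.
Number the chain so that the substituent locant set {3,6} is lower than {5,8} at the first point of difference.
That gives a bromo group at C-3; an ethyl group at C-6.
Prefixes are listed alphabetically: bromo, ethyl.
The name is 3-bromo-6-ethyldecane.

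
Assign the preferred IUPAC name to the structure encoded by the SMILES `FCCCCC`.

1-fluoropentane

The longest carbon chain is 5 atoms: the parent is pentane.
The numbering direction is chosen so that the substituent locant set {1} is lower than {5} at the first point of difference.
That gives a fluoro group at C-1.
Assembling the pieces gives 1-fluoropentane.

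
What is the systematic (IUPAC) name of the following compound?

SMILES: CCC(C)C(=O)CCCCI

The longest chain bearing the carbonyl is 8 carbons long (octane).
The principal characteristic group is a ketone (C=O on an internal carbon), named with the suffix -one.
Number the chain so that numbering from this end puts the carbonyl group at C-4 rather than C-5.
This places the carbonyl at C-4; an iodo group at C-8; a methyl group at C-3.
The substituents are ordered alphabetically, ignoring any di-/tri- multipliers.
The name is 8-iodo-3-methyloctan-4-one.

8-iodo-3-methyloctan-4-one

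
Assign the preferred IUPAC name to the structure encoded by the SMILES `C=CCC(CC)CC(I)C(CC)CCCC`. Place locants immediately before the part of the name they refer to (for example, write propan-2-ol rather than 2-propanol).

Counting along the main chain through the multiple bond gives 11 carbons: the parent is undecane.
The chain contains a C=C double bond, so the unsaturation ending is -ene.
Number the chain so that numbering from this end puts the double bond at C-1 rather than C-10.
That gives the double bond between C-1 and C-2; ethyl groups at C-4 and C-7; an iodo group at C-6.
Prefixes are listed alphabetically: ethyl, iodo.
Putting it together: 4,7-diethyl-6-iodoundec-1-ene.

4,7-diethyl-6-iodoundec-1-ene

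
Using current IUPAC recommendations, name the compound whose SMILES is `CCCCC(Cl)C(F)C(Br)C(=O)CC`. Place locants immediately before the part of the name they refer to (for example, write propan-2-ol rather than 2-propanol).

The longest carbon chain that includes the carbonyl has 10 carbons, so the parent hydride is decane.
The principal characteristic group is a ketone (C=O on an internal carbon), named with the suffix -one.
Number the chain so that numbering from this end puts the carbonyl group at C-3 rather than C-8.
This places the carbonyl at C-3; a bromo group at C-4; a chloro group at C-6; a fluoro group at C-5.
The substituents are ordered alphabetically, ignoring any di-/tri- multipliers.
Assembling the pieces gives 4-bromo-6-chloro-5-fluorodecan-3-one.

4-bromo-6-chloro-5-fluorodecan-3-one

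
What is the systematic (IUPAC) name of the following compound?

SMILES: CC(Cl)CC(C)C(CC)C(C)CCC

2-chloro-5-ethyl-4,6-dimethylnonane

The longest continuous carbon chain has 9 atoms, so the parent hydride is nonane.
Choose the numbering such that the substituent locant set {2,4,5,6} is lower than {4,5,6,8} at the first point of difference.
This places a chloro group at C-2; an ethyl group at C-5; methyl groups at C-4 and C-6.
Substituent prefixes are cited in alphabetical order (multiplying prefixes like di-/tri- are ignored for ordering).
The name is 2-chloro-5-ethyl-4,6-dimethylnonane.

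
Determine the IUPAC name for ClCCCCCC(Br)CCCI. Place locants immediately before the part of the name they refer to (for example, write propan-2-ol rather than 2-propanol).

4-bromo-9-chloro-1-iodononane

The parent chain contains 9 carbons (nonane).
Number the chain so that the substituent locant set {1,4,9} is lower than {1,6,9} at the first point of difference.
This places a bromo group at C-4; a chloro group at C-9; an iodo group at C-1.
Prefixes are listed alphabetically: bromo, chloro, iodo.
The name is 4-bromo-9-chloro-1-iodononane.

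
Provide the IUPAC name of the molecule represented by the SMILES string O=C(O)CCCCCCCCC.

Counting along the main chain through the –COOH group gives 10 carbons: the parent is decane.
The principal characteristic group is a carboxylic acid (terminal –COOH), named with the suffix -oic acid.
Choose the numbering such that the carboxylic acid carbon is C-1 by definition.
Putting it together: decanoic acid.

decanoic acid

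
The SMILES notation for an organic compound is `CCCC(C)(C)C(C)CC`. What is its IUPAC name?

3,4,4-trimethylheptane

The parent chain contains 7 carbons (heptane).
Number the chain so that the substituent locant set {3,4,4} is lower than {4,4,5} at the first point of difference.
With this numbering: methyl groups at C-3 and C-4 (×2).
Putting it together: 3,4,4-trimethylheptane.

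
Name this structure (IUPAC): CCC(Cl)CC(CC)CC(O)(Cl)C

The longest carbon chain that includes the –OH group has 8 carbons, so the parent hydride is octane.
An alcohol (–OH) is the principal characteristic group, giving the suffix -ol.
Choose the numbering such that numbering from this end puts the hydroxyl group at C-2 rather than C-7.
This places the hydroxyl at C-2; chloro groups at C-2 and C-6; an ethyl group at C-4.
Substituent prefixes are cited in alphabetical order (multiplying prefixes like di-/tri- are ignored for ordering).
The name is 2,6-dichloro-4-ethyloctan-2-ol.

2,6-dichloro-4-ethyloctan-2-ol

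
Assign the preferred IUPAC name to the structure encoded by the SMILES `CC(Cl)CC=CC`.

5-chlorohex-2-ene

The longest carbon chain that includes the multiple bond has 6 carbons, so the parent hydride is hexane.
The chain contains a C=C double bond, so the unsaturation ending is -ene.
The numbering direction is chosen so that numbering from this end puts the double bond at C-2 rather than C-4.
That gives the double bond between C-2 and C-3; a chloro group at C-5.
Assembling the pieces gives 5-chlorohex-2-ene.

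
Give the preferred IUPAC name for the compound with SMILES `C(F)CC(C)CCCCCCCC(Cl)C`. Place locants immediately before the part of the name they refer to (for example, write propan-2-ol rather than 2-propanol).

11-chloro-1-fluoro-3-methyldodecane

The longest continuous carbon chain has 12 atoms, so the parent hydride is dodecane.
Number the chain so that the substituent locant set {1,3,11} is lower than {2,10,12} at the first point of difference.
With this numbering: a chloro group at C-11; a fluoro group at C-1; a methyl group at C-3.
Prefixes are listed alphabetically: chloro, fluoro, methyl.
The name is 11-chloro-1-fluoro-3-methyldodecane.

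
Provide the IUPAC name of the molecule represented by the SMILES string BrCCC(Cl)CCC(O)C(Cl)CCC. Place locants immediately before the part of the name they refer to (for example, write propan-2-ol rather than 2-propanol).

The longest carbon chain that includes the –OH group has 10 carbons, so the parent hydride is decane.
The highest-priority functional group is an alcohol (–OH), so the name ends in -ol.
Choose the numbering such that numbering from this end puts the hydroxyl group at C-5 rather than C-6.
With this numbering: the hydroxyl at C-5; a bromo group at C-10; chloro groups at C-4 and C-8.
The substituents are ordered alphabetically, ignoring any di-/tri- multipliers.
Assembling the pieces gives 10-bromo-4,8-dichlorodecan-5-ol.

10-bromo-4,8-dichlorodecan-5-ol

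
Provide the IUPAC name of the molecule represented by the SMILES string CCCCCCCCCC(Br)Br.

The parent chain contains 10 carbons (decane).
Choose the numbering such that the substituent locant set {1,1} is lower than {10,10} at the first point of difference.
That gives two bromo groups at C-1.
Putting it together: 1,1-dibromodecane.

1,1-dibromodecane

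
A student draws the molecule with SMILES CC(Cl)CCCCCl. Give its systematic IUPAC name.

The longest continuous carbon chain has 6 atoms, so the parent hydride is hexane.
The numbering direction is chosen so that the substituent locant set {1,5} is lower than {2,6} at the first point of difference.
With this numbering: chloro groups at C-1 and C-5.
Putting it together: 1,5-dichlorohexane.

1,5-dichlorohexane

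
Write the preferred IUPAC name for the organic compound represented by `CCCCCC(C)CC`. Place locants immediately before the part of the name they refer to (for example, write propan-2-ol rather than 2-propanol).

The longest carbon chain is 8 atoms: the parent is octane.
Choose the numbering such that the substituent locant set {3} is lower than {6} at the first point of difference.
That gives a methyl group at C-3.
Assembling the pieces gives 3-methyloctane.

3-methyloctane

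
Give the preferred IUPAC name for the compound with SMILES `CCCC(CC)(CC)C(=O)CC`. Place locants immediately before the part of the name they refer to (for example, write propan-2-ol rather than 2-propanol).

Counting along the main chain through the carbonyl gives 7 carbons: the parent is heptane.
A ketone (C=O on an internal carbon) is the principal characteristic group, giving the suffix -one.
Number the chain so that numbering from this end puts the carbonyl group at C-3 rather than C-5.
With this numbering: the carbonyl at C-3; two ethyl groups at C-4.
The name is 4,4-diethylheptan-3-one.

4,4-diethylheptan-3-one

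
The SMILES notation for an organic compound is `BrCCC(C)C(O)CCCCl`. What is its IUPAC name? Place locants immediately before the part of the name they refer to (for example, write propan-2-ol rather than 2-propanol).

1-bromo-7-chloro-3-methylheptan-4-ol

The longest carbon chain that includes the –OH group has 7 carbons, so the parent hydride is heptane.
The principal characteristic group is an alcohol (–OH), named with the suffix -ol.
Number the chain so that the substituent locant set {1,3,7} is lower than {1,5,7} at the first point of difference.
With this numbering: the hydroxyl at C-4; a bromo group at C-1; a chloro group at C-7; a methyl group at C-3.
Prefixes are listed alphabetically: bromo, chloro, methyl.
Assembling the pieces gives 1-bromo-7-chloro-3-methylheptan-4-ol.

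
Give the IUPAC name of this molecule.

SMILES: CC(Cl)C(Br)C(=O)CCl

3-bromo-1,4-dichloropentan-2-one

Counting along the main chain through the carbonyl gives 5 carbons: the parent is pentane.
The highest-priority functional group is a ketone (C=O on an internal carbon), so the name ends in -one.
Number the chain so that numbering from this end puts the carbonyl group at C-2 rather than C-4.
That gives the carbonyl at C-2; a bromo group at C-3; chloro groups at C-1 and C-4.
Substituent prefixes are cited in alphabetical order (multiplying prefixes like di-/tri- are ignored for ordering).
Assembling the pieces gives 3-bromo-1,4-dichloropentan-2-one.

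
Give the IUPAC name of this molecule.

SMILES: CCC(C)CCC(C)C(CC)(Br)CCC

The longest carbon chain is 10 atoms: the parent is decane.
Number the chain so that the substituent locant set {3,6,7,7} is lower than {4,4,5,8} at the first point of difference.
With this numbering: a bromo group at C-7; an ethyl group at C-7; methyl groups at C-3 and C-6.
The substituents are ordered alphabetically, ignoring any di-/tri- multipliers.
Putting it together: 7-bromo-7-ethyl-3,6-dimethyldecane.

7-bromo-7-ethyl-3,6-dimethyldecane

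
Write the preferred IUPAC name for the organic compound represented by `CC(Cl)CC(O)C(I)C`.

Counting along the main chain through the –OH group gives 6 carbons: the parent is hexane.
An alcohol (–OH) is the principal characteristic group, giving the suffix -ol.
Choose the numbering such that numbering from this end puts the hydroxyl group at C-3 rather than C-4.
This places the hydroxyl at C-3; a chloro group at C-5; an iodo group at C-2.
Prefixes are listed alphabetically: chloro, iodo.
The name is 5-chloro-2-iodohexan-3-ol.

5-chloro-2-iodohexan-3-ol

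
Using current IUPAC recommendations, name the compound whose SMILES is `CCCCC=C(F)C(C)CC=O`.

4-fluoro-3-methylnon-4-enal

Counting along the main chain through the –CHO group and the multiple bond gives 9 carbons: the parent is nonane.
The principal characteristic group is an aldehyde (terminal –CHO), named with the suffix -al.
A C=C double bond in the chain gives the infix -ene-.
Number the chain so that the aldehyde carbon is C-1 by definition.
That gives the double bond between C-4 and C-5; a fluoro group at C-4; a methyl group at C-3.
The substituents are ordered alphabetically, ignoring any di-/tri- multipliers.
Putting it together: 4-fluoro-3-methylnon-4-enal.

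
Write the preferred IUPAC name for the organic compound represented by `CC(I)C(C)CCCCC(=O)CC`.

Counting along the main chain through the carbonyl gives 10 carbons: the parent is decane.
The principal characteristic group is a ketone (C=O on an internal carbon), named with the suffix -one.
The numbering direction is chosen so that numbering from this end puts the carbonyl group at C-3 rather than C-8.
This places the carbonyl at C-3; an iodo group at C-9; a methyl group at C-8.
The substituents are ordered alphabetically, ignoring any di-/tri- multipliers.
Putting it together: 9-iodo-8-methyldecan-3-one.

9-iodo-8-methyldecan-3-one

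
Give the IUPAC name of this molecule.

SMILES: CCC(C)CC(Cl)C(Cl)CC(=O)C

The longest carbon chain that includes the carbonyl has 9 carbons, so the parent hydride is nonane.
A ketone (C=O on an internal carbon) is the principal characteristic group, giving the suffix -one.
Choose the numbering such that numbering from this end puts the carbonyl group at C-2 rather than C-8.
That gives the carbonyl at C-2; chloro groups at C-4 and C-5; a methyl group at C-7.
Prefixes are listed alphabetically: chloro, methyl.
Putting it together: 4,5-dichloro-7-methylnonan-2-one.

4,5-dichloro-7-methylnonan-2-one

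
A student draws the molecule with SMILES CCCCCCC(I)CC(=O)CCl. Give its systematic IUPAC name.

The longest chain bearing the carbonyl is 10 carbons long (decane).
The principal characteristic group is a ketone (C=O on an internal carbon), named with the suffix -one.
Number the chain so that numbering from this end puts the carbonyl group at C-2 rather than C-9.
This places the carbonyl at C-2; a chloro group at C-1; an iodo group at C-4.
The substituents are ordered alphabetically, ignoring any di-/tri- multipliers.
Putting it together: 1-chloro-4-iododecan-2-one.

1-chloro-4-iododecan-2-one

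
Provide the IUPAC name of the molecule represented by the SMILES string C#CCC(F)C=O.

Counting along the main chain through the –CHO group and the multiple bond gives 5 carbons: the parent is pentane.
The principal characteristic group is an aldehyde (terminal –CHO), named with the suffix -al.
There is one C≡C triple bond, indicated by the ending -yne.
The numbering direction is chosen so that the aldehyde carbon is C-1 by definition.
That gives the triple bond between C-4 and C-5; a fluoro group at C-2.
Putting it together: 2-fluoropent-4-ynal.

2-fluoropent-4-ynal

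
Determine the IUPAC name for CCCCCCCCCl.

The longest carbon chain is 8 atoms: the parent is octane.
The numbering direction is chosen so that the substituent locant set {1} is lower than {8} at the first point of difference.
This places a chloro group at C-1.
The name is 1-chlorooctane.

1-chlorooctane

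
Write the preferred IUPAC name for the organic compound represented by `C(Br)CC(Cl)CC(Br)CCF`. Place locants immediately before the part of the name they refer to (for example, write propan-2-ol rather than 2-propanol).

The parent chain contains 7 carbons (heptane).
Number the chain so that the locant sets are identical either way, so the alphabetically earlier bromo substituent takes the lower locants ({1,5} rather than {3,7}, first differing at 1 vs 3).
With this numbering: bromo groups at C-1 and C-5; a chloro group at C-3; a fluoro group at C-7.
Substituent prefixes are cited in alphabetical order (multiplying prefixes like di-/tri- are ignored for ordering).
The name is 1,5-dibromo-3-chloro-7-fluoroheptane.

1,5-dibromo-3-chloro-7-fluoroheptane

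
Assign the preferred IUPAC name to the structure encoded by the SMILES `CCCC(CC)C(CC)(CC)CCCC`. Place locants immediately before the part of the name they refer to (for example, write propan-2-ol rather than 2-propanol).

4,5,5-triethylnonane

The parent chain contains 9 carbons (nonane).
The numbering direction is chosen so that the substituent locant set {4,5,5} is lower than {5,5,6} at the first point of difference.
This places ethyl groups at C-4 and C-5 (×2).
The name is 4,5,5-triethylnonane.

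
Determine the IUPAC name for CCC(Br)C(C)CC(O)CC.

Counting along the main chain through the –OH group gives 8 carbons: the parent is octane.
The principal characteristic group is an alcohol (–OH), named with the suffix -ol.
The numbering direction is chosen so that numbering from this end puts the hydroxyl group at C-3 rather than C-6.
That gives the hydroxyl at C-3; a bromo group at C-6; a methyl group at C-5.
Substituent prefixes are cited in alphabetical order (multiplying prefixes like di-/tri- are ignored for ordering).
Putting it together: 6-bromo-5-methyloctan-3-ol.

6-bromo-5-methyloctan-3-ol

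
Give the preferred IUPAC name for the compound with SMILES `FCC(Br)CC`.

The parent chain contains 4 carbons (butane).
Number the chain so that the substituent locant set {1,2} is lower than {3,4} at the first point of difference.
With this numbering: a bromo group at C-2; a fluoro group at C-1.
Substituent prefixes are cited in alphabetical order (multiplying prefixes like di-/tri- are ignored for ordering).
Assembling the pieces gives 2-bromo-1-fluorobutane.

2-bromo-1-fluorobutane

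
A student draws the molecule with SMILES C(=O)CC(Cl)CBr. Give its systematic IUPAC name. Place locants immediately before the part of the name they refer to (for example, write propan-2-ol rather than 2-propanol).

The longest carbon chain that includes the –CHO group has 4 carbons, so the parent hydride is butane.
An aldehyde (terminal –CHO) is the principal characteristic group, giving the suffix -al.
Choose the numbering such that the aldehyde carbon is C-1 by definition.
With this numbering: a bromo group at C-4; a chloro group at C-3.
Substituent prefixes are cited in alphabetical order (multiplying prefixes like di-/tri- are ignored for ordering).
Assembling the pieces gives 4-bromo-3-chlorobutanal.

4-bromo-3-chlorobutanal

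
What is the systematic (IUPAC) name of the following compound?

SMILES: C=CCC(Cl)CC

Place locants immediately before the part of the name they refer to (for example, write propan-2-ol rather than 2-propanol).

The longest carbon chain that includes the multiple bond has 6 carbons, so the parent hydride is hexane.
A C=C double bond in the chain gives the infix -ene-.
The numbering direction is chosen so that numbering from this end puts the double bond at C-1 rather than C-5.
With this numbering: the double bond between C-1 and C-2; a chloro group at C-4.
Putting it together: 4-chlorohex-1-ene.

4-chlorohex-1-ene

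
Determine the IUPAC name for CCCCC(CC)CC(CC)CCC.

The longest continuous carbon chain has 10 atoms, so the parent hydride is decane.
The numbering direction is chosen so that the substituent locant set {4,6} is lower than {5,7} at the first point of difference.
That gives ethyl groups at C-4 and C-6.
Assembling the pieces gives 4,6-diethyldecane.

4,6-diethyldecane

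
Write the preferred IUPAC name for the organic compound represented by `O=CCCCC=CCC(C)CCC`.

8-methylundec-5-enal

The longest carbon chain that includes the –CHO group and the multiple bond has 11 carbons, so the parent hydride is undecane.
The principal characteristic group is an aldehyde (terminal –CHO), named with the suffix -al.
A C=C double bond in the chain gives the infix -ene-.
Choose the numbering such that the aldehyde carbon is C-1 by definition.
That gives the double bond between C-5 and C-6; a methyl group at C-8.
Assembling the pieces gives 8-methylundec-5-enal.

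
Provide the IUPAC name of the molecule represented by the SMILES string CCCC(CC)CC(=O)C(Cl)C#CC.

4-chloro-7-ethyldec-2-yn-5-one

Counting along the main chain through the carbonyl and the multiple bond gives 10 carbons: the parent is decane.
The highest-priority functional group is a ketone (C=O on an internal carbon), so the name ends in -one.
A C≡C triple bond in the chain gives the infix -yne-.
Choose the numbering such that numbering from this end puts the carbonyl group at C-5 rather than C-6.
With this numbering: the carbonyl at C-5; the triple bond between C-2 and C-3; a chloro group at C-4; an ethyl group at C-7.
Substituent prefixes are cited in alphabetical order (multiplying prefixes like di-/tri- are ignored for ordering).
The name is 4-chloro-7-ethyldec-2-yn-5-one.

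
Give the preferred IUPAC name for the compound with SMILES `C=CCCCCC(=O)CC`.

non-8-en-3-one

Counting along the main chain through the carbonyl and the multiple bond gives 9 carbons: the parent is nonane.
A ketone (C=O on an internal carbon) is the principal characteristic group, giving the suffix -one.
A C=C double bond in the chain gives the infix -ene-.
The numbering direction is chosen so that numbering from this end puts the carbonyl group at C-3 rather than C-7.
With this numbering: the carbonyl at C-3; the double bond between C-8 and C-9.
Assembling the pieces gives non-8-en-3-one.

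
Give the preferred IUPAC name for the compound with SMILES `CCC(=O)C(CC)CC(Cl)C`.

6-chloro-4-ethylheptan-3-one

The longest chain bearing the carbonyl is 7 carbons long (heptane).
The principal characteristic group is a ketone (C=O on an internal carbon), named with the suffix -one.
The numbering direction is chosen so that numbering from this end puts the carbonyl group at C-3 rather than C-5.
This places the carbonyl at C-3; a chloro group at C-6; an ethyl group at C-4.
The substituents are ordered alphabetically, ignoring any di-/tri- multipliers.
Putting it together: 6-chloro-4-ethylheptan-3-one.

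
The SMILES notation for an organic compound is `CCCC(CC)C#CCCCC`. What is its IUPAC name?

4-ethyldec-5-yne

Counting along the main chain through the multiple bond gives 10 carbons: the parent is decane.
There is one C≡C triple bond, indicated by the ending -yne.
The numbering direction is chosen so that the substituent locant set {4} is lower than {7} at the first point of difference.
With this numbering: the triple bond between C-5 and C-6; an ethyl group at C-4.
The name is 4-ethyldec-5-yne.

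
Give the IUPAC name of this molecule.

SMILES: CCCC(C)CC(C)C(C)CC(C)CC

The longest continuous carbon chain has 11 atoms, so the parent hydride is undecane.
Number the chain so that the substituent locant set {3,5,6,8} is lower than {4,6,7,9} at the first point of difference.
With this numbering: methyl groups at C-3 and C-5 and C-6 and C-8.
Assembling the pieces gives 3,5,6,8-tetramethylundecane.

3,5,6,8-tetramethylundecane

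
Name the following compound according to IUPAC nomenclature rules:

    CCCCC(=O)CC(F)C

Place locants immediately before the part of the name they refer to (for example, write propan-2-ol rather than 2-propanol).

The longest chain bearing the carbonyl is 8 carbons long (octane).
The highest-priority functional group is a ketone (C=O on an internal carbon), so the name ends in -one.
Number the chain so that numbering from this end puts the carbonyl group at C-4 rather than C-5.
With this numbering: the carbonyl at C-4; a fluoro group at C-2.
The name is 2-fluorooctan-4-one.

2-fluorooctan-4-one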